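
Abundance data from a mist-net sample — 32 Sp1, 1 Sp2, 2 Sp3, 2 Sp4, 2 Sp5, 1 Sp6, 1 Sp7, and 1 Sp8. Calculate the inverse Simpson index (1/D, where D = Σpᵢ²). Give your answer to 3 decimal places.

1.696

Total N = 32+1+2+2+2+1+1+1 = 42, so the proportions are 0.761905, 0.02381, 0.047619, 0.047619, 0.047619, 0.02381, 0.02381, 0.02381 (working shown to 6 dp, full precision carried).
D = 0.761905² + 0.02381² + 0.047619² + 0.047619² + 0.047619² + 0.02381² + 0.02381² + 0.02381² = 0.580499 + 0.000567 + 0.002268 + 0.002268 + 0.002268 + 0.000567 + 0.000567 + 0.000567 = 0.589569.
So 1/D = 1.69615, i.e. 1.696 to 3 decimal places.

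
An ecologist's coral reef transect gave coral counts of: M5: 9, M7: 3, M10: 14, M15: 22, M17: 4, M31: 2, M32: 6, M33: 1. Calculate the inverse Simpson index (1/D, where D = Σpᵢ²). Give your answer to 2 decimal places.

Total N = 9+3+14+22+4+2+6+1 = 61, so the proportions are 0.147541, 0.04918, 0.229508, 0.360656, 0.065574, 0.032787, 0.098361, 0.016393 (working shown to 6 dp, full precision carried).
D = 0.147541² + 0.04918² + 0.229508² + 0.360656² + 0.065574² + 0.032787² + 0.098361² + 0.016393² = 0.021768 + 0.002419 + 0.052674 + 0.130073 + 0.004300 + 0.001075 + 0.009675 + 0.000269 = 0.222252.
So 1/D = 4.4994, i.e. 4.50 to 2 decimal places.

4.50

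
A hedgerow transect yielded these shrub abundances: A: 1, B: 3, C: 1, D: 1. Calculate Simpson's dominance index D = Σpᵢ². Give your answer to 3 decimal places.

Total N = 1+3+1+1 = 6, so the proportions are 0.16667, 0.5, 0.16667, 0.16667 (working shown to 5 dp, full precision carried).
D = 0.16667² + 0.5² + 0.16667² + 0.16667² = 0.02778 + 0.25000 + 0.02778 + 0.02778 = 0.33333.
To 3 decimal places, D = 0.333.

0.333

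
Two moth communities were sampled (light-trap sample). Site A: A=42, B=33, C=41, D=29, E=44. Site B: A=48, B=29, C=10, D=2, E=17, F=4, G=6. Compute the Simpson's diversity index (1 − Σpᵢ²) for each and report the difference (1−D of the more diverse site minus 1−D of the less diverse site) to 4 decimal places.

Site A: N=189, proportions 0.2222222, 0.1746032, 0.2169312, 0.1534392, 0.2328042, giving 1−D = 0.7953305 (working shown to 7 dp, full precision carried).
Site B: N=116, proportions 0.4137931, 0.25, 0.0862069, 0.0172414, 0.1465517, 0.0344828, 0.0517241, giving 1−D = 0.7332045.
Difference = |0.7953305 − 0.7332045| = 0.0621260, i.e. 0.0621 to 4 decimal places.

0.0621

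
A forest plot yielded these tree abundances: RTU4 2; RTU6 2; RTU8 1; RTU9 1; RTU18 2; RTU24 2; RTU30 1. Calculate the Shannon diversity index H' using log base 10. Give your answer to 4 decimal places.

0.8225

Total N = 2+2+1+1+2+2+1 = 11, so the proportions are 0.181818, 0.181818, 0.090909, 0.090909, 0.181818, 0.181818, 0.090909 (working shown to 6 dp, full precision carried).
Each pᵢ log₁₀ pᵢ term: 0.181818×(-0.740363)=-0.134611, 0.181818×(-0.740363)=-0.134611, 0.090909×(-1.041393)=-0.094672, 0.090909×(-1.041393)=-0.094672, 0.181818×(-0.740363)=-0.134611, 0.181818×(-0.740363)=-0.134611, 0.090909×(-1.041393)=-0.094672.
Sum = -0.822462, so H' = 0.8225.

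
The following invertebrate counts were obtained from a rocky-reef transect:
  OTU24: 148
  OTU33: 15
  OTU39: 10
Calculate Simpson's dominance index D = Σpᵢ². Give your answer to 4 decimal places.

Total N = 148+15+10 = 173, so the proportions are 0.855491, 0.086705, 0.057803 (working shown to 6 dp, full precision carried).
D = 0.855491² + 0.086705² + 0.057803² = 0.731865 + 0.007518 + 0.003341 = 0.742724.
To 4 decimal places, D = 0.7427.

0.7427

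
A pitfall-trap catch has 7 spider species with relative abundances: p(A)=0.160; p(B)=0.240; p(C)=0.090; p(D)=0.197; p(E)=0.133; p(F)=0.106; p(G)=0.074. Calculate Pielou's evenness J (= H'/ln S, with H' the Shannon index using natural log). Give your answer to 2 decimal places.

0.96

H' = −Σ pᵢ ln pᵢ = −((-0.2932) + (-0.3425) + (-0.2167) + (-0.3200) + (-0.2683) + (-0.2379) + (-0.1927)) = 1.8714 (working shown to 4 dp, full precision carried).
With S = 7 species, ln S = 1.9459, so J = 1.8714/1.9459 = 0.9617, i.e. 0.96 to 2 decimal places.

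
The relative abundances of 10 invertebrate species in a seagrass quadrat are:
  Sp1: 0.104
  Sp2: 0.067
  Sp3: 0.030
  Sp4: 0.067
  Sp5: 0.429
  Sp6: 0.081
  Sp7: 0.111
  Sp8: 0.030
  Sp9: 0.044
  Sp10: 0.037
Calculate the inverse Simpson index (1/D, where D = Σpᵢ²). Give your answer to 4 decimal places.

4.3894

D = 0.104² + 0.067² + 0.03² + 0.067² + 0.429² + 0.081² + 0.111² + 0.03² + 0.044² + 0.037² = 0.01081600 + 0.00448900 + 0.00090000 + 0.00448900 + 0.18404100 + 0.00656100 + 0.01232100 + 0.00090000 + 0.00193600 + 0.00136900 = 0.22782200 (working shown to 8 dp, full precision carried).
So 1/D = 4.389392, i.e. 4.3894 to 4 decimal places.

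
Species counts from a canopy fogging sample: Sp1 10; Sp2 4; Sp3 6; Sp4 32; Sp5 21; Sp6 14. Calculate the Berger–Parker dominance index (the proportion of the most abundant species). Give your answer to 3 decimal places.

Total N = 10+4+6+32+21+14 = 87, so the proportions are 0.11494, 0.04598, 0.06897, 0.36782, 0.24138, 0.16092 (working shown to 5 dp, full precision carried).
The largest proportion is 0.36782, i.e. d = 0.368 to 3 decimal places.

0.368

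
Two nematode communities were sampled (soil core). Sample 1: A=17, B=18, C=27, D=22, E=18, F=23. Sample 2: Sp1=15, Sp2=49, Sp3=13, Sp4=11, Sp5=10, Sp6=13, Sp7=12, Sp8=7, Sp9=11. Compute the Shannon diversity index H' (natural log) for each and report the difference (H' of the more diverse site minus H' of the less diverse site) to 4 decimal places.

Sample 1: N=125, proportions 0.136, 0.144, 0.216, 0.176, 0.144, 0.184, giving H' = 1.777714 (working shown to 6 dp, full precision carried).
Sample 2: N=141, proportions 0.106383, 0.347518, 0.092199, 0.078014, 0.070922, 0.092199, 0.085106, 0.049645, 0.078014, giving H' = 1.989693.
Difference = |1.777714 − 1.989693| = 0.211979, i.e. 0.2120 to 4 decimal places.

0.2120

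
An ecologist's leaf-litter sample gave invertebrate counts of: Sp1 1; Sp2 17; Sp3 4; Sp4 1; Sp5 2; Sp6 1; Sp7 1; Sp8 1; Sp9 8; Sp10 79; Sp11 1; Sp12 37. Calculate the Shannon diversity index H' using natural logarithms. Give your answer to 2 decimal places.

Total N = 1+17+4+1+2+1+1+1+8+79+1+37 = 153, so the proportions are 0.0065, 0.1111, 0.0261, 0.0065, 0.0131, 0.0065, 0.0065, 0.0065, 0.0523, 0.5163, 0.0065, 0.2418 (working shown to 4 dp, full precision carried).
Each pᵢ ln pᵢ term: 0.0065×(-5.0304)=-0.0329, 0.1111×(-2.1972)=-0.2441, 0.0261×(-3.6441)=-0.0953, 0.0065×(-5.0304)=-0.0329, 0.0131×(-4.3373)=-0.0567, 0.0065×(-5.0304)=-0.0329, 0.0065×(-5.0304)=-0.0329, 0.0065×(-5.0304)=-0.0329, 0.0523×(-2.9510)=-0.1543, 0.5163×(-0.6610)=-0.3413, 0.0065×(-5.0304)=-0.0329, 0.2418×(-1.4195)=-0.3433.
Sum = -1.4323, so H' = 1.43.

1.43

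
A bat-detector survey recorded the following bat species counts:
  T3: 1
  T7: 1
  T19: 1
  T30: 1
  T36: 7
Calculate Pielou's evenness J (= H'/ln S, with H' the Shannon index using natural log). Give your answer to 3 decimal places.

0.720

Total N = 1+1+1+1+7 = 11, so the proportions are 0.09091, 0.09091, 0.09091, 0.09091, 0.63636 (working shown to 5 dp, full precision carried).
H' = −Σ pᵢ ln pᵢ = −((-0.21799) + (-0.21799) + (-0.21799) + (-0.21799) + (-0.28763)) = 1.15959.
With S = 5 species, ln S = 1.60944, so J = 1.15959/1.60944 = 0.72049, i.e. 0.720 to 3 decimal places.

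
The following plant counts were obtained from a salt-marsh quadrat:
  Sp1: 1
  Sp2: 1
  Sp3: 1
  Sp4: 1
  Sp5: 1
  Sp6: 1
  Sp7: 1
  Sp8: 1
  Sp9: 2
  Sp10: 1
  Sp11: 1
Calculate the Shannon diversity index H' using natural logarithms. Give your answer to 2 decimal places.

2.37

Total N = 1+1+1+1+1+1+1+1+2+1+1 = 12, so the proportions are 0.0833, 0.0833, 0.0833, 0.0833, 0.0833, 0.0833, 0.0833, 0.0833, 0.1667, 0.0833, 0.0833 (working shown to 4 dp, full precision carried).
Each pᵢ ln pᵢ term: 0.0833×(-2.4849)=-0.2071, 0.0833×(-2.4849)=-0.2071, 0.0833×(-2.4849)=-0.2071, 0.0833×(-2.4849)=-0.2071, 0.0833×(-2.4849)=-0.2071, 0.0833×(-2.4849)=-0.2071, 0.0833×(-2.4849)=-0.2071, 0.0833×(-2.4849)=-0.2071, 0.1667×(-1.7918)=-0.2986, 0.0833×(-2.4849)=-0.2071, 0.0833×(-2.4849)=-0.2071.
Sum = -2.3694, so H' = 2.37.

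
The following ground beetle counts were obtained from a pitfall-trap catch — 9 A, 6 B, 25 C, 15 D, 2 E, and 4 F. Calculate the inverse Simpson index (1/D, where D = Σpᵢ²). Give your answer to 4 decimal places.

Total N = 9+6+25+15+2+4 = 61, so the proportions are 0.14754098, 0.09836066, 0.40983607, 0.24590164, 0.03278689, 0.06557377 (working shown to 8 dp, full precision carried).
D = 0.14754098² + 0.09836066² + 0.40983607² + 0.24590164² + 0.03278689² + 0.06557377² = 0.02176834 + 0.00967482 + 0.16796560 + 0.06046762 + 0.00107498 + 0.00429992 = 0.26525128.
So 1/D = 3.770010, i.e. 3.7700 to 4 decimal places.

3.7700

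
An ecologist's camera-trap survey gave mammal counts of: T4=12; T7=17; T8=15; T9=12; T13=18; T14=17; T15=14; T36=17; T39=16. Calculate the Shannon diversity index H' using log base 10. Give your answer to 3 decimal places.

Total N = 12+17+15+12+18+17+14+17+16 = 138, so the proportions are 0.08696, 0.12319, 0.1087, 0.08696, 0.13043, 0.12319, 0.10145, 0.12319, 0.11594 (working shown to 5 dp, full precision carried).
Each pᵢ log₁₀ pᵢ term: 0.08696×(-1.06070)=-0.09223, 0.12319×(-0.90943)=-0.11203, 0.1087×(-0.96379)=-0.10476, 0.08696×(-1.06070)=-0.09223, 0.13043×(-0.88461)=-0.11538, 0.12319×(-0.90943)=-0.11203, 0.10145×(-0.99375)=-0.10082, 0.12319×(-0.90943)=-0.11203, 0.11594×(-0.93576)=-0.10849.
Sum = -0.95002, so H' = 0.950.

0.950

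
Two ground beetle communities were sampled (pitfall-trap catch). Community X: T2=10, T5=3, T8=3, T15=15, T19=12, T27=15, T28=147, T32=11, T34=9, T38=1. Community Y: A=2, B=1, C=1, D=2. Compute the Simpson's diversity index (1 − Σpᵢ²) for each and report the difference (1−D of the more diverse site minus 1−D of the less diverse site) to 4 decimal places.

0.1632

Community X: N=226, proportions 0.044248, 0.013274, 0.013274, 0.066372, 0.053097, 0.066372, 0.650442, 0.048673, 0.039823, 0.004425, giving 1−D = 0.559010 (working shown to 6 dp, full precision carried).
Community Y: N=6, proportions 0.333333, 0.166667, 0.166667, 0.333333, giving 1−D = 0.722222.
Difference = |0.559010 − 0.722222| = 0.163212, i.e. 0.1632 to 4 decimal places.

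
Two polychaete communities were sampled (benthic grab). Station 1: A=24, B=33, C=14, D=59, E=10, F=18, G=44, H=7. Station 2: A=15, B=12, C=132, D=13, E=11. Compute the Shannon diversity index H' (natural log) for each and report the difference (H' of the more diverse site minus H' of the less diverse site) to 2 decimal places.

0.90

Station 1: N=209, proportions 0.1148, 0.1579, 0.067, 0.2823, 0.0478, 0.0861, 0.2105, 0.0335, giving H' = 1.8765 (working shown to 4 dp, full precision carried).
Station 2: N=183, proportions 0.082, 0.0656, 0.7213, 0.071, 0.0601, giving H' = 0.9762.
Difference = |1.8765 − 0.9762| = 0.9003, i.e. 0.90 to 2 decimal places.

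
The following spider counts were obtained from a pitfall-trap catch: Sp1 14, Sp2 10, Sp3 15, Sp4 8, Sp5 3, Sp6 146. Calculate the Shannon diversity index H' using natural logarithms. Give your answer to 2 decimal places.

0.95

Total N = 14+10+15+8+3+146 = 196, so the proportions are 0.0714, 0.051, 0.0765, 0.0408, 0.0153, 0.7449 (working shown to 4 dp, full precision carried).
Each pᵢ ln pᵢ term: 0.0714×(-2.6391)=-0.1885, 0.051×(-2.9755)=-0.1518, 0.0765×(-2.5701)=-0.1967, 0.0408×(-3.1987)=-0.1306, 0.0153×(-4.1795)=-0.0640, 0.7449×(-0.2945)=-0.2194.
Sum = -0.9509, so H' = 0.95.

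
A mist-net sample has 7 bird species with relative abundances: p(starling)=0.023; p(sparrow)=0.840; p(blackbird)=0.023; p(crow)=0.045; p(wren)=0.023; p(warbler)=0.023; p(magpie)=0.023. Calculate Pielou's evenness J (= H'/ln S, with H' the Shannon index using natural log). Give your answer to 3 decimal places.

0.370

H' = −Σ pᵢ ln pᵢ = −((-0.08676) + (-0.14646) + (-0.08676) + (-0.13955) + (-0.08676) + (-0.08676) + (-0.08676)) = 0.71982 (working shown to 5 dp, full precision carried).
With S = 7 species, ln S = 1.94591, so J = 0.71982/1.94591 = 0.36991, i.e. 0.370 to 3 decimal places.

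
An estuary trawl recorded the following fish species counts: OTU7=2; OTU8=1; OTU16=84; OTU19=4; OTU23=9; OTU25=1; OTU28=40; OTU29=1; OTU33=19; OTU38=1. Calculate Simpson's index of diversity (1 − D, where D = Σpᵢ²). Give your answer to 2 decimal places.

0.65

Total N = 2+1+84+4+9+1+40+1+19+1 = 162, so the proportions are 0.0123, 0.0062, 0.5185, 0.0247, 0.0556, 0.0062, 0.2469, 0.0062, 0.1173, 0.0062 (working shown to 4 dp, full precision carried).
D = 0.0123² + 0.0062² + 0.5185² + 0.0247² + 0.0556² + 0.0062² + 0.2469² + 0.0062² + 0.1173² + 0.0062² = 0.0002 + 0.0000 + 0.2689 + 0.0006 + 0.0031 + 0.0000 + 0.0610 + 0.0000 + 0.0138 + 0.0000 = 0.3476.
So 1 − D = 0.6524, i.e. 0.65 to 2 decimal places.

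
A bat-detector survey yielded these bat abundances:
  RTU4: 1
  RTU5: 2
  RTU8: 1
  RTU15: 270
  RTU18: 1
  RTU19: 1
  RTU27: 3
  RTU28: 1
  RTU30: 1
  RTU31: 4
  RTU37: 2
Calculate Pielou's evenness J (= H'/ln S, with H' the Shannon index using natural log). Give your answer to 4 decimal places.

0.1469

Total N = 1+2+1+270+1+1+3+1+1+4+2 = 287, so the proportions are 0.003484, 0.006969, 0.003484, 0.940767, 0.003484, 0.003484, 0.010453, 0.003484, 0.003484, 0.013937, 0.006969 (working shown to 6 dp, full precision carried).
H' = −Σ pᵢ ln pᵢ = −((-0.019719) + (-0.034609) + (-0.019719) + (-0.057443) + (-0.019719) + (-0.019719) + (-0.047675) + (-0.019719) + (-0.019719) + (-0.059557) + (-0.034609)) = 0.352209.
With S = 11 species, ln S = 2.397895, so J = 0.352209/2.397895 = 0.146882, i.e. 0.1469 to 4 decimal places.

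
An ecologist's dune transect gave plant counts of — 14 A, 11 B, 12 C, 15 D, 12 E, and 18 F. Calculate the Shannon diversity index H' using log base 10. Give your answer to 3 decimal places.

0.772

Total N = 14+11+12+15+12+18 = 82, so the proportions are 0.17073, 0.13415, 0.14634, 0.18293, 0.14634, 0.21951 (working shown to 5 dp, full precision carried).
Each pᵢ log₁₀ pᵢ term: 0.17073×(-0.76769)=-0.13107, 0.13415×(-0.87242)=-0.11703, 0.14634×(-0.83463)=-0.12214, 0.18293×(-0.73772)=-0.13495, 0.14634×(-0.83463)=-0.12214, 0.21951×(-0.65854)=-0.14456.
Sum = -0.77189, so H' = 0.772.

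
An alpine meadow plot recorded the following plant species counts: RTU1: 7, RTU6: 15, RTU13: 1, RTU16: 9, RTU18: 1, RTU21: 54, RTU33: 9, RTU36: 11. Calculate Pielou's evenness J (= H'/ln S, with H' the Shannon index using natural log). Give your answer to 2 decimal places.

Total N = 7+15+1+9+1+54+9+11 = 107, so the proportions are 0.0654, 0.1402, 0.0093, 0.0841, 0.0093, 0.5047, 0.0841, 0.1028 (working shown to 4 dp, full precision carried).
H' = −Σ pᵢ ln pᵢ = −((-0.1784) + (-0.2754) + (-0.0437) + (-0.2082) + (-0.0437) + (-0.3451) + (-0.2082) + (-0.2339)) = 1.5366.
With S = 8 species, ln S = 2.0794, so J = 1.5366/2.0794 = 0.7390, i.e. 0.74 to 2 decimal places.

0.74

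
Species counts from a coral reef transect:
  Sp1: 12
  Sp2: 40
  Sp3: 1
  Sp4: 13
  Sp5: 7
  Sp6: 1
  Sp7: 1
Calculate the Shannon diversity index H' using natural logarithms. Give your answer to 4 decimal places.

Total N = 12+40+1+13+7+1+1 = 75, so the proportions are 0.16, 0.533333, 0.013333, 0.173333, 0.093333, 0.013333, 0.013333 (working shown to 6 dp, full precision carried).
Each pᵢ ln pᵢ term: 0.16×(-1.832581)=-0.293213, 0.533333×(-0.628609)=-0.335258, 0.013333×(-4.317488)=-0.057567, 0.173333×(-1.752539)=-0.303773, 0.093333×(-2.371578)=-0.221347, 0.013333×(-4.317488)=-0.057567, 0.013333×(-4.317488)=-0.057567.
Sum = -1.326291, so H' = 1.3263.

1.3263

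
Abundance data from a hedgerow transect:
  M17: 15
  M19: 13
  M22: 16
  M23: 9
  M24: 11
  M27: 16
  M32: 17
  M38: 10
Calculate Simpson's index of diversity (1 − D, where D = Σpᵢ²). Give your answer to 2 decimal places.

0.87

Total N = 15+13+16+9+11+16+17+10 = 107, so the proportions are 0.1402, 0.1215, 0.1495, 0.0841, 0.1028, 0.1495, 0.1589, 0.0935 (working shown to 4 dp, full precision carried).
D = 0.1402² + 0.1215² + 0.1495² + 0.0841² + 0.1028² + 0.1495² + 0.1589² + 0.0935² = 0.0197 + 0.0148 + 0.0224 + 0.0071 + 0.0106 + 0.0224 + 0.0252 + 0.0087 = 0.1308.
So 1 − D = 0.8692, i.e. 0.87 to 2 decimal places.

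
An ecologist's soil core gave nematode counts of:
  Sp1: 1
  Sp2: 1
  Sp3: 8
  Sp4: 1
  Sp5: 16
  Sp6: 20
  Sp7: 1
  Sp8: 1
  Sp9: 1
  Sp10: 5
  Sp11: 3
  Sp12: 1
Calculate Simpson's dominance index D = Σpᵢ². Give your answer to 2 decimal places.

0.22

Total N = 1+1+8+1+16+20+1+1+1+5+3+1 = 59, so the proportions are 0.0169, 0.0169, 0.1356, 0.0169, 0.2712, 0.339, 0.0169, 0.0169, 0.0169, 0.0847, 0.0508, 0.0169 (working shown to 4 dp, full precision carried).
D = 0.0169² + 0.0169² + 0.1356² + 0.0169² + 0.2712² + 0.339² + 0.0169² + 0.0169² + 0.0169² + 0.0847² + 0.0508² + 0.0169² = 0.0003 + 0.0003 + 0.0184 + 0.0003 + 0.0735 + 0.1149 + 0.0003 + 0.0003 + 0.0003 + 0.0072 + 0.0026 + 0.0003 = 0.2186.
To 2 decimal places, D = 0.22.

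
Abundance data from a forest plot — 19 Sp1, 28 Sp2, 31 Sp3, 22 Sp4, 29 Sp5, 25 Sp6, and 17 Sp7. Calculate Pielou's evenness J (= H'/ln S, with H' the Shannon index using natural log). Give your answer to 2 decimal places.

0.99

Total N = 19+28+31+22+29+25+17 = 171, so the proportions are 0.1111, 0.1637, 0.1813, 0.1287, 0.1696, 0.1462, 0.0994 (working shown to 4 dp, full precision carried).
H' = −Σ pᵢ ln pᵢ = −((-0.2441) + (-0.2963) + (-0.3096) + (-0.2638) + (-0.3009) + (-0.2811) + (-0.2295)) = 1.9253.
With S = 7 species, ln S = 1.9459, so J = 1.9253/1.9459 = 0.9894, i.e. 0.99 to 2 decimal places.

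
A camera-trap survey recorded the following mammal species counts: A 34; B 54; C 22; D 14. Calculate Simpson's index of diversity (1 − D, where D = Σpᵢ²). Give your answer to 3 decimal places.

0.691

Total N = 34+54+22+14 = 124, so the proportions are 0.27419, 0.43548, 0.17742, 0.1129 (working shown to 5 dp, full precision carried).
D = 0.27419² + 0.43548² + 0.17742² + 0.1129² = 0.07518 + 0.18965 + 0.03148 + 0.01275 = 0.30905.
So 1 − D = 0.69095, i.e. 0.691 to 3 decimal places.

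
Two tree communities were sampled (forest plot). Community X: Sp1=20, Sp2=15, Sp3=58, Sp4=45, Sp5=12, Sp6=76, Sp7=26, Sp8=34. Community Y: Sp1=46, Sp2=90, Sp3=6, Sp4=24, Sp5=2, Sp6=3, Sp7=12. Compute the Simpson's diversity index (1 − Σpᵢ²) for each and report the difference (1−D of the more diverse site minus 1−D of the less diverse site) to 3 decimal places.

Community X: N=286, proportions 0.06993, 0.05245, 0.2028, 0.15734, 0.04196, 0.26573, 0.09091, 0.11888, giving 1−D = 0.83170 (working shown to 5 dp, full precision carried).
Community Y: N=183, proportions 0.25137, 0.4918, 0.03279, 0.13115, 0.01093, 0.01639, 0.06557, giving 1−D = 0.67198.
Difference = |0.83170 − 0.67198| = 0.15972, i.e. 0.160 to 3 decimal places.

0.160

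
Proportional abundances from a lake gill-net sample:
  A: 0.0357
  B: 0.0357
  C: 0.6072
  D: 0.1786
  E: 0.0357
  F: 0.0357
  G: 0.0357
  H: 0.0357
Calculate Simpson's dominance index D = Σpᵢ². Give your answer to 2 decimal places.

D = 0.0357² + 0.0357² + 0.6072² + 0.1786² + 0.0357² + 0.0357² + 0.0357² + 0.0357² = 0.0013 + 0.0013 + 0.3687 + 0.0319 + 0.0013 + 0.0013 + 0.0013 + 0.0013 = 0.4082 (working shown to 4 dp, full precision carried).
To 2 decimal places, D = 0.41.

0.41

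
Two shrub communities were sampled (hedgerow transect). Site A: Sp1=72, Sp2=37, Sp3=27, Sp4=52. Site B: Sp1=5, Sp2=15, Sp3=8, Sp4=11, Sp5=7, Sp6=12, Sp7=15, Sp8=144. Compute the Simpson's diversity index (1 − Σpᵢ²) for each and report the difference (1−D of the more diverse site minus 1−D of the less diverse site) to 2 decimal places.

Site A: N=188, proportions 0.38298, 0.19681, 0.14362, 0.2766, giving 1−D = 0.71746 (working shown to 5 dp, full precision carried).
Site B: N=217, proportions 0.02304, 0.06912, 0.03687, 0.05069, 0.03226, 0.0553, 0.06912, 0.66359, giving 1−D = 0.54153.
Difference = |0.71746 − 0.54153| = 0.17593, i.e. 0.18 to 2 decimal places.

0.18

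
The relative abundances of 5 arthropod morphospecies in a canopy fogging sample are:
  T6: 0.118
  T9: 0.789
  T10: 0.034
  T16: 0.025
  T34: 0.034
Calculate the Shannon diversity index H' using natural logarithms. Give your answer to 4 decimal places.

0.7613

Each pᵢ ln pᵢ term (working shown to 6 dp, full precision carried): 0.118×(-2.137071)=-0.252174, 0.789×(-0.236989)=-0.186984, 0.034×(-3.381395)=-0.114967, 0.025×(-3.688879)=-0.092222, 0.034×(-3.381395)=-0.114967.
Sum = -0.761315, so H' = 0.7613.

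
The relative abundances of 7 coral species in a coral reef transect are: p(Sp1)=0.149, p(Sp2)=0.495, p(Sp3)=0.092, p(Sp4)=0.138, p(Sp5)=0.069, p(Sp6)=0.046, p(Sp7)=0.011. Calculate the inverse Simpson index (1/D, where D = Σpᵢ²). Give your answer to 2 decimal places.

3.31

D = 0.149² + 0.495² + 0.092² + 0.138² + 0.069² + 0.046² + 0.011² = 0.022201 + 0.245025 + 0.008464 + 0.019044 + 0.004761 + 0.002116 + 0.000121 = 0.301732 (working shown to 6 dp, full precision carried).
So 1/D = 3.3142, i.e. 3.31 to 2 decimal places.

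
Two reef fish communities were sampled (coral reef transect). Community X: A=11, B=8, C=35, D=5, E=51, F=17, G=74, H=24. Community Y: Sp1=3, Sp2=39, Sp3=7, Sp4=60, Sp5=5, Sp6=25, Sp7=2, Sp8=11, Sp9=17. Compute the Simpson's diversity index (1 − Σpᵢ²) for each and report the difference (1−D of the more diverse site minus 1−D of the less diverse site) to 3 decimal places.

Community X: N=225, proportions 0.048889, 0.035556, 0.155556, 0.022222, 0.226667, 0.075556, 0.328889, 0.106667, giving 1−D = 0.795022 (working shown to 6 dp, full precision carried).
Community Y: N=169, proportions 0.017751, 0.230769, 0.04142, 0.35503, 0.029586, 0.147929, 0.011834, 0.065089, 0.100592, giving 1−D = 0.781415.
Difference = |0.795022 − 0.781415| = 0.013607, i.e. 0.014 to 3 decimal places.

0.014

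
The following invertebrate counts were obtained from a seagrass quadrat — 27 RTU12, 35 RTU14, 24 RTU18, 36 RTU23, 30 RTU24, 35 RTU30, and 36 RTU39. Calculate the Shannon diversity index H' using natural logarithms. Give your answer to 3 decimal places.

Total N = 27+35+24+36+30+35+36 = 223, so the proportions are 0.12108, 0.15695, 0.10762, 0.16143, 0.13453, 0.15695, 0.16143 (working shown to 5 dp, full precision carried).
Each pᵢ ln pᵢ term: 0.12108×(-2.11133)=-0.25563, 0.15695×(-1.85182)=-0.29064, 0.10762×(-2.22912)=-0.23991, 0.16143×(-1.82365)=-0.29440, 0.13453×(-2.00597)=-0.26986, 0.15695×(-1.85182)=-0.29064, 0.16143×(-1.82365)=-0.29440.
Sum = -1.93549, so H' = 1.935.

1.935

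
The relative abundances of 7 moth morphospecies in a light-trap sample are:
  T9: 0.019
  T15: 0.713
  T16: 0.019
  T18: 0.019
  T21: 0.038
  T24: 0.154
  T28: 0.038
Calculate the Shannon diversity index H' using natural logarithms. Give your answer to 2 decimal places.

1.00

Each pᵢ ln pᵢ term (working shown to 4 dp, full precision carried): 0.019×(-3.9633)=-0.0753, 0.713×(-0.3383)=-0.2412, 0.019×(-3.9633)=-0.0753, 0.019×(-3.9633)=-0.0753, 0.038×(-3.2702)=-0.1243, 0.154×(-1.8708)=-0.2881, 0.038×(-3.2702)=-0.1243.
Sum = -1.0037, so H' = 1.00.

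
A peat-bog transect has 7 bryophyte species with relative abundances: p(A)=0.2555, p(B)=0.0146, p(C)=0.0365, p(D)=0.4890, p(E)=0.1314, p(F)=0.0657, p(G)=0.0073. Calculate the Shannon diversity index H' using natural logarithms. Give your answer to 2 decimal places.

Each pᵢ ln pᵢ term (working shown to 4 dp, full precision carried): 0.2555×(-1.3645)=-0.3486, 0.0146×(-4.2267)=-0.0617, 0.0365×(-3.3104)=-0.1208, 0.489×(-0.7154)=-0.3498, 0.1314×(-2.0295)=-0.2667, 0.0657×(-2.7227)=-0.1789, 0.0073×(-4.9199)=-0.0359.
Sum = -1.3625, so H' = 1.36.

1.36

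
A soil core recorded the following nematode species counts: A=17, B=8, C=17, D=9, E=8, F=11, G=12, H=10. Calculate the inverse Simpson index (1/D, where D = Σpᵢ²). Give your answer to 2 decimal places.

Total N = 17+8+17+9+8+11+12+10 = 92, so the proportions are 0.184783, 0.086957, 0.184783, 0.097826, 0.086957, 0.119565, 0.130435, 0.108696 (working shown to 6 dp, full precision carried).
D = 0.184783² + 0.086957² + 0.184783² + 0.097826² + 0.086957² + 0.119565² + 0.130435² + 0.108696² = 0.034145 + 0.007561 + 0.034145 + 0.009570 + 0.007561 + 0.014296 + 0.017013 + 0.011815 = 0.136106.
So 1/D = 7.3472, i.e. 7.35 to 2 decimal places.

7.35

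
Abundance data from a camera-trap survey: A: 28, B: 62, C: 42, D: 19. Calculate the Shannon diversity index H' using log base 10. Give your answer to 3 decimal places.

0.562

Total N = 28+62+42+19 = 151, so the proportions are 0.18543, 0.4106, 0.27815, 0.12583 (working shown to 5 dp, full precision carried).
Each pᵢ log₁₀ pᵢ term: 0.18543×(-0.73182)=-0.13570, 0.4106×(-0.38659)=-0.15873, 0.27815×(-0.55573)=-0.15457, 0.12583×(-0.90022)=-0.11327.
Sum = -0.56228, so H' = 0.562.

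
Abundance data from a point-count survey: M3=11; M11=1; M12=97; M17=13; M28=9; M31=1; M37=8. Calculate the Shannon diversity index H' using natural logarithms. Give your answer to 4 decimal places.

1.0854

Total N = 11+1+97+13+9+1+8 = 140, so the proportions are 0.078571, 0.007143, 0.692857, 0.092857, 0.064286, 0.007143, 0.057143 (working shown to 6 dp, full precision carried).
Each pᵢ ln pᵢ term: 0.078571×(-2.543747)=-0.199866, 0.007143×(-4.941642)=-0.035297, 0.692857×(-0.366931)=-0.254231, 0.092857×(-2.376693)=-0.220693, 0.064286×(-2.744418)=-0.176427, 0.007143×(-4.941642)=-0.035297, 0.057143×(-2.862201)=-0.163554.
Sum = -1.085366, so H' = 1.0854.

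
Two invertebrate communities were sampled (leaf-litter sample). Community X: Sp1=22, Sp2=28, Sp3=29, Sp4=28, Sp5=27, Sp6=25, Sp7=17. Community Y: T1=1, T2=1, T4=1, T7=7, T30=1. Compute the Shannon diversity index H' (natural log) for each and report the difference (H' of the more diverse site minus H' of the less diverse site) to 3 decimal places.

0.773

Community X: N=176, proportions 0.125, 0.15909, 0.16477, 0.15909, 0.15341, 0.14205, 0.09659, giving H' = 1.93252 (working shown to 5 dp, full precision carried).
Community Y: N=11, proportions 0.09091, 0.09091, 0.09091, 0.63636, 0.09091, giving H' = 1.15959.
Difference = |1.93252 − 1.15959| = 0.77293, i.e. 0.773 to 3 decimal places.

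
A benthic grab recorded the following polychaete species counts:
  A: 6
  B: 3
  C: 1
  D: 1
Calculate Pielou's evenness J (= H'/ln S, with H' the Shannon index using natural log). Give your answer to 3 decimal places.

0.809

Total N = 6+3+1+1 = 11, so the proportions are 0.54545, 0.27273, 0.09091, 0.09091 (working shown to 5 dp, full precision carried).
H' = −Σ pᵢ ln pᵢ = −((-0.33062) + (-0.35435) + (-0.21799) + (-0.21799)) = 1.12095.
With S = 4 species, ln S = 1.38629, so J = 1.12095/1.38629 = 0.80859, i.e. 0.809 to 3 decimal places.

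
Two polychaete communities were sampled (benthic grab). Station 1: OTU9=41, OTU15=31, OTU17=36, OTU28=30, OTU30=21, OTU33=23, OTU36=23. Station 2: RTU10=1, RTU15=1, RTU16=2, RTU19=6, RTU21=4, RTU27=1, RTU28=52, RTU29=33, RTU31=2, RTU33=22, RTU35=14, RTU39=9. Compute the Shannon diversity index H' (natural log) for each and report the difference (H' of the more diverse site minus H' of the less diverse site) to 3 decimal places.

0.089

Station 1: N=205, proportions 0.2, 0.15122, 0.17561, 0.14634, 0.10244, 0.1122, 0.1122, giving H' = 1.91852 (working shown to 5 dp, full precision carried).
Station 2: N=147, proportions 0.0068, 0.0068, 0.01361, 0.04082, 0.02721, 0.0068, 0.35374, 0.22449, 0.01361, 0.14966, 0.09524, 0.06122, giving H' = 1.82960.
Difference = |1.91852 − 1.82960| = 0.08892, i.e. 0.089 to 3 decimal places.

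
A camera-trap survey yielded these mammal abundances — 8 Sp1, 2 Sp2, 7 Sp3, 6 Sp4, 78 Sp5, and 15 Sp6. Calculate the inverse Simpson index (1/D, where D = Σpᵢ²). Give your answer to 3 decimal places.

2.082

Total N = 8+2+7+6+78+15 = 116, so the proportions are 0.068966, 0.017241, 0.060345, 0.051724, 0.672414, 0.12931 (working shown to 6 dp, full precision carried).
D = 0.068966² + 0.017241² + 0.060345² + 0.051724² + 0.672414² + 0.12931² = 0.004756 + 0.000297 + 0.003641 + 0.002675 + 0.452140 + 0.016721 = 0.480232.
So 1/D = 2.08233, i.e. 2.082 to 3 decimal places.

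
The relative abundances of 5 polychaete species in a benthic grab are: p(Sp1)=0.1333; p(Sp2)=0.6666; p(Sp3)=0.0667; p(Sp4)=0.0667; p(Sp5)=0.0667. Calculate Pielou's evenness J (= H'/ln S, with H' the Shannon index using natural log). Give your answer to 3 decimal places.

0.672

H' = −Σ pᵢ ln pᵢ = −((-0.26862) + (-0.27035) + (-0.18059) + (-0.18059) + (-0.18059)) = 1.08075 (working shown to 5 dp, full precision carried).
With S = 5 species, ln S = 1.60944, so J = 1.08075/1.60944 = 0.67151, i.e. 0.672 to 3 decimal places.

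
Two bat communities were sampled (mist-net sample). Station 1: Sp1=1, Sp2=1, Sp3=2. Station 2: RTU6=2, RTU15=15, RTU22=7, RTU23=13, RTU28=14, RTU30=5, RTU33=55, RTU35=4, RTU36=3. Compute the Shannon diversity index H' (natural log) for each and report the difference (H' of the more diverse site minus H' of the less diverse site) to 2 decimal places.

Station 1: N=4, proportions 0.25, 0.25, 0.5, giving H' = 1.0397 (working shown to 4 dp, full precision carried).
Station 2: N=118, proportions 0.0169, 0.1271, 0.0593, 0.1102, 0.1186, 0.0424, 0.4661, 0.0339, 0.0254, giving H' = 1.6926.
Difference = |1.0397 − 1.6926| = 0.6529, i.e. 0.65 to 2 decimal places.

0.65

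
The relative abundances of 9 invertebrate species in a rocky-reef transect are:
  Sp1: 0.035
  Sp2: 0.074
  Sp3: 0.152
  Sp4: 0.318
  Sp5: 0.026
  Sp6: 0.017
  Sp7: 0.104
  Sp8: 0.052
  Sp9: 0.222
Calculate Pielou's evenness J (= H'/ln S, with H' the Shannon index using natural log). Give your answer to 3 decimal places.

H' = −Σ pᵢ ln pᵢ = −((-0.11733) + (-0.19267) + (-0.28635) + (-0.36433) + (-0.09489) + (-0.06927) + (-0.23539) + (-0.15374) + (-0.33413)) = 1.84810 (working shown to 5 dp, full precision carried).
With S = 9 species, ln S = 2.19722, so J = 1.84810/2.19722 = 0.84111, i.e. 0.841 to 3 decimal places.

0.841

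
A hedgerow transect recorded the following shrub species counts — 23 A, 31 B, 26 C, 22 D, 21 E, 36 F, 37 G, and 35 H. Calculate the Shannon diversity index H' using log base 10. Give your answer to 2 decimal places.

0.89

Total N = 23+31+26+22+21+36+37+35 = 231, so the proportions are 0.0996, 0.1342, 0.1126, 0.0952, 0.0909, 0.1558, 0.1602, 0.1515 (working shown to 4 dp, full precision carried).
Each pᵢ log₁₀ pᵢ term: 0.0996×(-1.0019)=-0.0998, 0.1342×(-0.8723)=-0.1171, 0.1126×(-0.9486)=-0.1068, 0.0952×(-1.0212)=-0.0973, 0.0909×(-1.0414)=-0.0947, 0.1558×(-0.8073)=-0.1258, 0.1602×(-0.7954)=-0.1274, 0.1515×(-0.8195)=-0.1242.
Sum = -0.8929, so H' = 0.89.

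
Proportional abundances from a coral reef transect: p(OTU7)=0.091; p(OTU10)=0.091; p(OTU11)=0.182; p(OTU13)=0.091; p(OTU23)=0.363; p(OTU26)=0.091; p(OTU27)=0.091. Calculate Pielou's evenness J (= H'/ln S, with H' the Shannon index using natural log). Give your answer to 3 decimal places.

H' = −Σ pᵢ ln pᵢ = −((-0.21812) + (-0.21812) + (-0.31008) + (-0.21812) + (-0.36785) + (-0.21812) + (-0.21812)) = 1.76852 (working shown to 5 dp, full precision carried).
With S = 7 species, ln S = 1.94591, so J = 1.76852/1.94591 = 0.90884, i.e. 0.909 to 3 decimal places.

0.909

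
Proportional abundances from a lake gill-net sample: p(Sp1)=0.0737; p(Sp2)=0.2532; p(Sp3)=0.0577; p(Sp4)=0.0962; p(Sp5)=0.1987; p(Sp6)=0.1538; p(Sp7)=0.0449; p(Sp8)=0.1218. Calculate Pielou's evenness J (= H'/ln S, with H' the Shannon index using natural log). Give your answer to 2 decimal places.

0.93

H' = −Σ pᵢ ln pᵢ = −((-0.1922) + (-0.3478) + (-0.1646) + (-0.2252) + (-0.3211) + (-0.2879) + (-0.1393) + (-0.2564)) = 1.9346 (working shown to 4 dp, full precision carried).
With S = 8 species, ln S = 2.0794, so J = 1.9346/2.0794 = 0.9303, i.e. 0.93 to 2 decimal places.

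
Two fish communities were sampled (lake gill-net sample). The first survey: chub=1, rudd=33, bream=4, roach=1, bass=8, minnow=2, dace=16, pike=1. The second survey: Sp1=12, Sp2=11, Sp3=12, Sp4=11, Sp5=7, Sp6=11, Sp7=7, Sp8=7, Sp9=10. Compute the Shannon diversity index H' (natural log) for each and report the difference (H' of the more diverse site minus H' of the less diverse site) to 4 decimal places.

The first survey: N=66, proportions 0.015152, 0.5, 0.060606, 0.015152, 0.121212, 0.030303, 0.242424, 0.015152, giving H' = 1.412182 (working shown to 6 dp, full precision carried).
The second survey: N=88, proportions 0.136364, 0.125, 0.136364, 0.125, 0.079545, 0.125, 0.079545, 0.079545, 0.113636, giving H' = 2.174402.
Difference = |1.412182 − 2.174402| = 0.762220, i.e. 0.7622 to 4 decimal places.

0.7622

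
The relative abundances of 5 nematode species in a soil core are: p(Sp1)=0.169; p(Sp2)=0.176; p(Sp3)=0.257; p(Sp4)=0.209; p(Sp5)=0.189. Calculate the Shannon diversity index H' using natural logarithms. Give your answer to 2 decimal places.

Each pᵢ ln pᵢ term (working shown to 4 dp, full precision carried): 0.169×(-1.7779)=-0.3005, 0.176×(-1.7373)=-0.3058, 0.257×(-1.3587)=-0.3492, 0.209×(-1.5654)=-0.3272, 0.189×(-1.6660)=-0.3149.
Sum = -1.5974, so H' = 1.60.

1.60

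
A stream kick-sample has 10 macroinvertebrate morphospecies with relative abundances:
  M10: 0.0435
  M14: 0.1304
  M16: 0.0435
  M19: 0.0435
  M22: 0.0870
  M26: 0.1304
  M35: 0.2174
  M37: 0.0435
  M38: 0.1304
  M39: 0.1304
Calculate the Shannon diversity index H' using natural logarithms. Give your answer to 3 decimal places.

Each pᵢ ln pᵢ term (working shown to 5 dp, full precision carried): 0.0435×(-3.13499)=-0.13637, 0.1304×(-2.03715)=-0.26564, 0.0435×(-3.13499)=-0.13637, 0.0435×(-3.13499)=-0.13637, 0.087×(-2.44185)=-0.21244, 0.1304×(-2.03715)=-0.26564, 0.2174×(-1.52602)=-0.33176, 0.0435×(-3.13499)=-0.13637, 0.1304×(-2.03715)=-0.26564, 0.1304×(-2.03715)=-0.26564.
Sum = -2.15226, so H' = 2.152.

2.152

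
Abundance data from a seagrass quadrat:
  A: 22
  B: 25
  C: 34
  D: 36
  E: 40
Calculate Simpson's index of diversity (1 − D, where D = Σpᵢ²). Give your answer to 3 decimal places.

0.791

Total N = 22+25+34+36+40 = 157, so the proportions are 0.14013, 0.15924, 0.21656, 0.2293, 0.25478 (working shown to 5 dp, full precision carried).
D = 0.14013² + 0.15924² + 0.21656² + 0.2293² + 0.25478² = 0.01964 + 0.02536 + 0.04690 + 0.05258 + 0.06491 = 0.20938.
So 1 − D = 0.79062, i.e. 0.791 to 3 decimal places.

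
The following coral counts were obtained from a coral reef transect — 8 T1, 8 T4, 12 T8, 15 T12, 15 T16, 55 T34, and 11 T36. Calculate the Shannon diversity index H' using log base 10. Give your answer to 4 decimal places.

0.7236

Total N = 8+8+12+15+15+55+11 = 124, so the proportions are 0.064516, 0.064516, 0.096774, 0.120968, 0.120968, 0.443548, 0.08871 (working shown to 6 dp, full precision carried).
Each pᵢ log₁₀ pᵢ term: 0.064516×(-1.190332)=-0.076796, 0.064516×(-1.190332)=-0.076796, 0.096774×(-1.014240)=-0.098152, 0.120968×(-0.917330)=-0.110967, 0.120968×(-0.917330)=-0.110967, 0.443548×(-0.353059)=-0.156599, 0.08871×(-1.052029)=-0.093325.
Sum = -0.723602, so H' = 0.7236.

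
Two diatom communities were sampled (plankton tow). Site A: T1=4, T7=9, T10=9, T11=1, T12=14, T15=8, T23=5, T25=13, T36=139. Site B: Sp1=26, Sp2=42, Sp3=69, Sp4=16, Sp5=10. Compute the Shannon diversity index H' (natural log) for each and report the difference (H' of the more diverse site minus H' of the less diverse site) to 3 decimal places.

Site A: N=202, proportions 0.0198, 0.04455, 0.04455, 0.00495, 0.06931, 0.0396, 0.02475, 0.06436, 0.68812, giving H' = 1.21935 (working shown to 5 dp, full precision carried).
Site B: N=163, proportions 0.15951, 0.25767, 0.42331, 0.09816, 0.06135, giving H' = 1.40520.
Difference = |1.21935 − 1.40520| = 0.18585, i.e. 0.186 to 3 decimal places.

0.186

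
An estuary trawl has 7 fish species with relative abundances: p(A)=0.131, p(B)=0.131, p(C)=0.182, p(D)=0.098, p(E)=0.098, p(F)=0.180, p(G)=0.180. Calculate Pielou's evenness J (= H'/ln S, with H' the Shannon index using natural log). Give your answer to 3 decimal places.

0.984

H' = −Σ pᵢ ln pᵢ = −((-0.26627) + (-0.26627) + (-0.31008) + (-0.22763) + (-0.22763) + (-0.30866) + (-0.30866)) = 1.91521 (working shown to 5 dp, full precision carried).
With S = 7 species, ln S = 1.94591, so J = 1.91521/1.94591 = 0.98422, i.e. 0.984 to 3 decimal places.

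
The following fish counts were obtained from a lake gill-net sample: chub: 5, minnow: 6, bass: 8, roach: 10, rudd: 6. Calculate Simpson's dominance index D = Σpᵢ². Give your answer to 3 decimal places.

Total N = 5+6+8+10+6 = 35, so the proportions are 0.14286, 0.17143, 0.22857, 0.28571, 0.17143 (working shown to 5 dp, full precision carried).
D = 0.14286² + 0.17143² + 0.22857² + 0.28571² + 0.17143² = 0.02041 + 0.02939 + 0.05224 + 0.08163 + 0.02939 = 0.21306.
To 3 decimal places, D = 0.213.

0.213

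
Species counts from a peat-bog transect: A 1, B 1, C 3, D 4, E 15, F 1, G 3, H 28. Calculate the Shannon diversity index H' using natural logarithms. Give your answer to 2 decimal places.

Total N = 1+1+3+4+15+1+3+28 = 56, so the proportions are 0.0179, 0.0179, 0.0536, 0.0714, 0.2679, 0.0179, 0.0536, 0.5 (working shown to 4 dp, full precision carried).
Each pᵢ ln pᵢ term: 0.0179×(-4.0254)=-0.0719, 0.0179×(-4.0254)=-0.0719, 0.0536×(-2.9267)=-0.1568, 0.0714×(-2.6391)=-0.1885, 0.2679×(-1.3173)=-0.3528, 0.0179×(-4.0254)=-0.0719, 0.0536×(-2.9267)=-0.1568, 0.5×(-0.6931)=-0.3466.
Sum = -1.4171, so H' = 1.42.

1.42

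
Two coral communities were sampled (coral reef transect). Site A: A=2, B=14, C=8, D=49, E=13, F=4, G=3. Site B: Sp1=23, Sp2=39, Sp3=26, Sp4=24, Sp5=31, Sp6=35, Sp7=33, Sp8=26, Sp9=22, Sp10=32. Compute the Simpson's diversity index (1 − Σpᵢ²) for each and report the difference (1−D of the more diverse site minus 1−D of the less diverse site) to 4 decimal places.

0.2271

Site A: N=93, proportions 0.021505376, 0.150537634, 0.086021505, 0.52688172, 0.139784946, 0.043010753, 0.032258065, giving 1−D = 0.669441554 (working shown to 9 dp, full precision carried).
Site B: N=291, proportions 0.079037801, 0.134020619, 0.089347079, 0.082474227, 0.10652921, 0.120274914, 0.113402062, 0.089347079, 0.075601375, 0.109965636, giving 1−D = 0.896541137.
Difference = |0.669441554 − 0.896541137| = 0.227099583, i.e. 0.2271 to 4 decimal places.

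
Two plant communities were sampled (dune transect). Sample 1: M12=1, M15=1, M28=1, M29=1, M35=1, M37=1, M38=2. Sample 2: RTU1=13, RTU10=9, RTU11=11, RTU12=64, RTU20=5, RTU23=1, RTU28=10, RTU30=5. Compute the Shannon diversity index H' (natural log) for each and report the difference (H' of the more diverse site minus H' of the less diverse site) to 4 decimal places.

Sample 1: N=8, proportions 0.125, 0.125, 0.125, 0.125, 0.125, 0.125, 0.25, giving H' = 1.906155 (working shown to 6 dp, full precision carried).
Sample 2: N=118, proportions 0.110169, 0.076271, 0.09322, 0.542373, 0.042373, 0.008475, 0.084746, 0.042373, giving H' = 1.509795.
Difference = |1.906155 − 1.509795| = 0.396360, i.e. 0.3964 to 4 decimal places.

0.3964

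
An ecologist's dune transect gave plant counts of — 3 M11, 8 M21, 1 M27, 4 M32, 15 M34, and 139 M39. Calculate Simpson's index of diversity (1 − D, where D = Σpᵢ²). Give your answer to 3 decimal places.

0.321

Total N = 3+8+1+4+15+139 = 170, so the proportions are 0.01765, 0.04706, 0.00588, 0.02353, 0.08824, 0.81765 (working shown to 5 dp, full precision carried).
D = 0.01765² + 0.04706² + 0.00588² + 0.02353² + 0.08824² + 0.81765² = 0.00031 + 0.00221 + 0.00003 + 0.00055 + 0.00779 + 0.66855 = 0.67945.
So 1 − D = 0.32055, i.e. 0.321 to 3 decimal places.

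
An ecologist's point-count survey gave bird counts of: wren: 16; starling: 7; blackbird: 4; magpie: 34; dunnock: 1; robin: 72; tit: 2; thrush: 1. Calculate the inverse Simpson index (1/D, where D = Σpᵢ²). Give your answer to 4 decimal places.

Total N = 16+7+4+34+1+72+2+1 = 137, so the proportions are 0.1167883, 0.0510949, 0.0291971, 0.2481752, 0.0072993, 0.5255474, 0.0145985, 0.0072993 (working shown to 7 dp, full precision carried).
D = 0.1167883² + 0.0510949² + 0.0291971² + 0.2481752² + 0.0072993² + 0.5255474² + 0.0145985² + 0.0072993² = 0.0136395 + 0.0026107 + 0.0008525 + 0.0615909 + 0.0000533 + 0.2762001 + 0.0002131 + 0.0000533 = 0.3552134.
So 1/D = 2.815209, i.e. 2.8152 to 4 decimal places.

2.8152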